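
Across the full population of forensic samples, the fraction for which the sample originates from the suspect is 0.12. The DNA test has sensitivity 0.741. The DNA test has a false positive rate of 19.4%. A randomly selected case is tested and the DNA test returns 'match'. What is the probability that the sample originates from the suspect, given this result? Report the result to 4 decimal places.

P(H | E) ≈ 0.3425

Let H be the event that the sample originates from the suspect. P(H) = 0.12, so P(¬H) = 0.88. With E the 'match' result, P(E|H) = 0.741 and P(E|¬H) = 0.194.
P(E) = 0.741·0.12 + 0.194·0.88 = 0.088920 + 0.17072 = 0.25964.
By Bayes' theorem, P(H|E) = 0.088920 / 0.25964 = 0.3425.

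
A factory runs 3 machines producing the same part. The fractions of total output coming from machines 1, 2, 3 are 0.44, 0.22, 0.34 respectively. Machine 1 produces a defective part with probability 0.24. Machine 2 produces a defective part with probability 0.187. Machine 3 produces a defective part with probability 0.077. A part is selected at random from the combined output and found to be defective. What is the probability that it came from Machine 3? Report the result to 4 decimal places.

P(defective|M1) = 0.24; P(defective|M2) = 0.187; P(defective|M3) = 0.077.
Prior × likelihood for each source: 0.44·0.24=0.1056, 0.22·0.187=0.04114, 0.34·0.077=0.02618. Summing gives P(defective) = 0.17292.
P(Machine 3 | defective) = 0.02618 / 0.17292 = 0.1514.

Posterior probability ≈ 0.1514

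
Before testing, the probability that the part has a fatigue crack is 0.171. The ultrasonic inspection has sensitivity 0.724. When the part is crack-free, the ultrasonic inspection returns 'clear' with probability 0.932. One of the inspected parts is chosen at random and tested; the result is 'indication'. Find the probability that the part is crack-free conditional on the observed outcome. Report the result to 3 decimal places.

Write H for 'the part has a fatigue crack'. Prior odds H:¬H = 0.171/0.829 = 0.20627. For the 'indication' outcome, the likelihood ratio is 0.724/0.068 = 10.647.
Posterior odds = 0.20627 × 10.647 = 2.1962, so P(H|E) = 2.1962/(1+2.1962) = 0.687. Then P(¬H|E) = 1 − 0.687 = 0.313.

P(¬H | E) ≈ 0.313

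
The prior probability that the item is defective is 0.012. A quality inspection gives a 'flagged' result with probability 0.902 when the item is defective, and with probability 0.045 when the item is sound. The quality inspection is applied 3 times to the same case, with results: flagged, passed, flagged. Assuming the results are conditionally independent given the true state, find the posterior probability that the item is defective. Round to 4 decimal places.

With H the event that the item is defective, the joint likelihood of the observed sequence is P(data|H) = 0.902·0.098·0.902 = 0.079733 and P(data|¬H) = 0.045·0.955·0.045 = 0.0019339.
Bayes: P(H|data) = 0.012·0.079733 / (0.012·0.079733 + 0.988·0.0019339) = 0.00095680/0.0028675 = 0.3337.

Posterior P(H) ≈ 0.3337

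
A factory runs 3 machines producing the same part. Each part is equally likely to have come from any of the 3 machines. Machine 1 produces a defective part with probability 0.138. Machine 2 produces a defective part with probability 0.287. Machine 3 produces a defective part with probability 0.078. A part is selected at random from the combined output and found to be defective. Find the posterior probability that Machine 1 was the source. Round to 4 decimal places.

Posterior probability ≈ 0.2744

Tabulate prior·likelihood by source: [1] prior 0.333333, lik 0.138, product 0.04600; [2] prior 0.333333, lik 0.287, product 0.09567; [3] prior 0.333333, lik 0.078, product 0.02600.
Normalizing constant = 0.16767; the posterior for Machine 1 is its product over the sum, 0.04600/0.16767 = 0.2744.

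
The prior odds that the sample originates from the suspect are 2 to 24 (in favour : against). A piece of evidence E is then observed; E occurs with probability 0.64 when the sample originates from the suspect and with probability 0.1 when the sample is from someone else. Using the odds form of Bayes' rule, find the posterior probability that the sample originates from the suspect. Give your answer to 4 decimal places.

Prior odds = 2/24 = 0.083333.
Likelihood ratio for E = 0.64/0.1 = 6.4000.
Posterior odds = prior odds × LR = 0.53333.
Posterior probability = odds/(1+odds) = 0.53333/1.5333 = 0.3478.

Posterior probability ≈ 0.3478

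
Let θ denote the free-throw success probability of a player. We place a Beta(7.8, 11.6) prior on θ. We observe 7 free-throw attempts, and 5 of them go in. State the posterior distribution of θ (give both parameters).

Posterior: Beta(12.8, 13.6)

Observing 5 successes and 2 failures updates Beta(7.8, 11.6) by adding the success and failure counts to the two shape parameters: α = 7.8+5 = 12.8, β = 11.6+2 = 13.6.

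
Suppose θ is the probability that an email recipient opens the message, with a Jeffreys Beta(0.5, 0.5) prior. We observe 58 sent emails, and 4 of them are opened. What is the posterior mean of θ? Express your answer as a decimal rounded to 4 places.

Posterior mean ≈ 0.0763

Observing 4 successes and 54 failures updates Beta(0.5, 0.5) by adding the success and failure counts to the two shape parameters: α = 0.5+4 = 4.5, β = 0.5+54 = 54.5.
E[θ | data] = 4.5/(4.5+54.5) = 0.0763.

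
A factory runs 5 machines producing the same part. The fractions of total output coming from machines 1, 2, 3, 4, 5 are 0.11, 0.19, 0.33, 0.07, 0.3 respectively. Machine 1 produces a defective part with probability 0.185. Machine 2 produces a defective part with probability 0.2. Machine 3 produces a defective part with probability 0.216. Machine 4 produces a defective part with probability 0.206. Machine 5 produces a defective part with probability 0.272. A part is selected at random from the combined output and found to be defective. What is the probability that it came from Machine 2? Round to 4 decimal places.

P(defective|M1) = 0.185; P(defective|M2) = 0.2; P(defective|M3) = 0.216; P(defective|M4) = 0.206; P(defective|M5) = 0.272.
Prior × likelihood for each source: 0.11·0.185=0.02035, 0.19·0.2=0.03800, 0.33·0.216=0.07128, 0.07·0.206=0.01442, 0.3·0.272=0.08160. Summing gives P(defective) = 0.22565.
P(Machine 2 | defective) = 0.03800 / 0.22565 = 0.1684.

Posterior probability ≈ 0.1684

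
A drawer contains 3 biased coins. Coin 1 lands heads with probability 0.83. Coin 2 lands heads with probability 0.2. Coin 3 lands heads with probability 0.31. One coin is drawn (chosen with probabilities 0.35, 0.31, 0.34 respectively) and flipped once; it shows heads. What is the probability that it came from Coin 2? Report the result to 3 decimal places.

Posterior probability ≈ 0.135

P(heads|C1) = 0.83; P(heads|C2) = 0.2; P(heads|C3) = 0.31.
Prior × likelihood for each source: 0.35·0.83=0.2905, 0.31·0.2=0.06200, 0.34·0.31=0.1054. Summing gives P(heads) = 0.45790.
P(Coin 2 | heads) = 0.06200 / 0.45790 = 0.135.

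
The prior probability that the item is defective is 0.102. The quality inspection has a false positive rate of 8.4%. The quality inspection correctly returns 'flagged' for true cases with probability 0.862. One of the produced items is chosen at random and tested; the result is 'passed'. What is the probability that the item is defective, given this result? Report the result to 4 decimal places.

Let H be the event that the item is defective. P(H) = 0.102, so P(¬H) = 0.898. With E the 'passed' result, P(E|H) = 0.138 and P(E|¬H) = 0.916.
P(E) = 0.138·0.102 + 0.916·0.898 = 0.014076 + 0.82257 = 0.83664.
By Bayes' theorem, P(H|E) = 0.014076 / 0.83664 = 0.0168.

P(H | E) ≈ 0.0168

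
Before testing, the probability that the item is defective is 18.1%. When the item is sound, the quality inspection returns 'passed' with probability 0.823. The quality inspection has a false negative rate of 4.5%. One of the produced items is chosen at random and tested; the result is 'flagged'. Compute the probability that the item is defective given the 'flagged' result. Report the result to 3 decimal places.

Write H for 'the item is defective'. Prior odds H:¬H = 0.181/0.819 = 0.22100. For the 'flagged' outcome, the likelihood ratio is 0.955/0.177 = 5.3955.
Posterior odds = 0.22100 × 5.3955 = 1.1924, so P(H|E) = 1.1924/(1+1.1924) = 0.544.

P(H | E) ≈ 0.544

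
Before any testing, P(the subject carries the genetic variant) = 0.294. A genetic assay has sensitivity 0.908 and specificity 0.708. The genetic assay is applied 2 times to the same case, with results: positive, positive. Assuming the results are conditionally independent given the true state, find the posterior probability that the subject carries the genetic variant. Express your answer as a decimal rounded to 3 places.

With H the event that the subject carries the genetic variant, the joint likelihood of the observed sequence is P(data|H) = 0.908·0.908 = 0.82446 and P(data|¬H) = 0.292·0.292 = 0.085264.
Bayes: P(H|data) = 0.294·0.82446 / (0.294·0.82446 + 0.706·0.085264) = 0.24239/0.30259 = 0.8011.

Posterior P(H) ≈ 0.801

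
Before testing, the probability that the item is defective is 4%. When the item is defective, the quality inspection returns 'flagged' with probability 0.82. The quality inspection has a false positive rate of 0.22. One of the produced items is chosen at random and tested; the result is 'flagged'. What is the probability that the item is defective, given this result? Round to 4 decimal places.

P(H | E) ≈ 0.1344

Let H be the event that the item is defective. P(H) = 0.04, so P(¬H) = 0.96. With E the 'flagged' result, P(E|H) = 0.82 and P(E|¬H) = 0.22.
P(E) = 0.82·0.04 + 0.22·0.96 = 0.032800 + 0.21120 = 0.24400.
By Bayes' theorem, P(H|E) = 0.032800 / 0.24400 = 0.1344.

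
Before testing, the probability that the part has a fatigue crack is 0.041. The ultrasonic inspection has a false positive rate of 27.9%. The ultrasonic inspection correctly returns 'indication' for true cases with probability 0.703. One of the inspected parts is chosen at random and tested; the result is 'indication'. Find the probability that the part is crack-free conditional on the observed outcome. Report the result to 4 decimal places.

P(¬H | E) ≈ 0.9028

Let H be the event that the part has a fatigue crack. P(H) = 0.041, so P(¬H) = 0.959. With E the 'indication' result, P(E|H) = 0.703 and P(E|¬H) = 0.279.
P(E) = 0.703·0.041 + 0.279·0.959 = 0.028823 + 0.26756 = 0.29638.
By Bayes' theorem, P(H|E) = 0.028823 / 0.29638 = 0.0972. Hence P(¬H|E) = 1 − 0.0972 = 0.9028.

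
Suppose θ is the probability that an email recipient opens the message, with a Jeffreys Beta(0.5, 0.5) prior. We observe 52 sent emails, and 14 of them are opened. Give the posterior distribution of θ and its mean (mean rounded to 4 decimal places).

Posterior: Beta(14.5, 38.5); mean ≈ 0.2736

The binomial likelihood is conjugate to the Beta prior: with 14 successes and 38 failures, the posterior is Beta(0.5+14, 0.5+38) = Beta(14.5, 38.5).
E[θ | data] = 14.5/(14.5+38.5) = 0.2736.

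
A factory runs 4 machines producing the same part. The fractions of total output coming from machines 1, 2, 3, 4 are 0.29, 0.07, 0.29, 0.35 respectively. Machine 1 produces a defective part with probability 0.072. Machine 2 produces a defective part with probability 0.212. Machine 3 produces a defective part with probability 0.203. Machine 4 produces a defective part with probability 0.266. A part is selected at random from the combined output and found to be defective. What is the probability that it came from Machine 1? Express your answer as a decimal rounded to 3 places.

Posterior probability ≈ 0.111

P(defective|M1) = 0.072; P(defective|M2) = 0.212; P(defective|M3) = 0.203; P(defective|M4) = 0.266.
Prior × likelihood for each source: 0.29·0.072=0.02088, 0.07·0.212=0.01484, 0.29·0.203=0.05887, 0.35·0.266=0.09310. Summing gives P(defective) = 0.18769.
P(Machine 1 | defective) = 0.02088 / 0.18769 = 0.111.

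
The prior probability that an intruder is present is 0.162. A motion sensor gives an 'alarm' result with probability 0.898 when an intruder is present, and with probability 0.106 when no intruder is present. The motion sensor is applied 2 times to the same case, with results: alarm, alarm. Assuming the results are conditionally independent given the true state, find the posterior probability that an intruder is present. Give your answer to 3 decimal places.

Let H be the event that an intruder is present; start with P(H) = 0.162. P('alarm'|H) = 0.898, P('alarm'|¬H) = 0.106.
Update on result 1 ('alarm'): P(H) ← 0.898·0.1620 / (0.898·0.1620 + 0.106·0.8380) = 0.14548/0.23430 = 0.6209.
Update on result 2 ('alarm'): P(H) ← 0.898·0.6209 / (0.898·0.6209 + 0.106·0.3791) = 0.55756/0.59774 = 0.9328.

Posterior P(H) ≈ 0.933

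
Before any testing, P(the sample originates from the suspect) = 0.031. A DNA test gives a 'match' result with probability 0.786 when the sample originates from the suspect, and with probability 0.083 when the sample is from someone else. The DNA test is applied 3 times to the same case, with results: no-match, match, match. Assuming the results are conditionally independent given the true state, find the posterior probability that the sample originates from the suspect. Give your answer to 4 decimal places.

With H the event that the sample originates from the suspect, the joint likelihood of the observed sequence is P(data|H) = 0.214·0.786·0.786 = 0.13221 and P(data|¬H) = 0.917·0.083·0.083 = 0.0063172.
Bayes: P(H|data) = 0.031·0.13221 / (0.031·0.13221 + 0.969·0.0063172) = 0.0040985/0.010220 = 0.4010.

Posterior P(H) ≈ 0.4010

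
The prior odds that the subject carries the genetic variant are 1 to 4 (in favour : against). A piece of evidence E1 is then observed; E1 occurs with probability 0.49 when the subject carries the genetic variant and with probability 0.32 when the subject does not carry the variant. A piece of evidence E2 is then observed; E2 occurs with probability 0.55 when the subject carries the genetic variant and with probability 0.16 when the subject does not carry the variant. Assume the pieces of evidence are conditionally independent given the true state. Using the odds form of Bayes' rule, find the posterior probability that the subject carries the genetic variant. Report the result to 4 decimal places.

Posterior probability ≈ 0.5682

Prior odds = 1/4 = 0.25000. In log-odds, ln(0.25000) = -1.3863.
Add log likelihood ratios: ln(1.5312) + ln(3.4375) = 1.6608.
Posterior log-odds = 0.27453, so posterior odds = exp(0.27453) = 1.3159. Converting, P(H|E) = 1.3159/2.3159 = 0.5682.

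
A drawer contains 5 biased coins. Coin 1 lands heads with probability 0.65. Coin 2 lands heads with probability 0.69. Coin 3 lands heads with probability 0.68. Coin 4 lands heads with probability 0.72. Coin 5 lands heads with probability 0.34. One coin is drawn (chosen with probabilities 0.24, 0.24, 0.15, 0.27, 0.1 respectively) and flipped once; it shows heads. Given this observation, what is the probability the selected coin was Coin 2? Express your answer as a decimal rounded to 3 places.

Posterior probability ≈ 0.254

P(heads|C1) = 0.65; P(heads|C2) = 0.69; P(heads|C3) = 0.68; P(heads|C4) = 0.72; P(heads|C5) = 0.34.
Prior × likelihood for each source: 0.24·0.65=0.1560, 0.24·0.69=0.1656, 0.15·0.68=0.1020, 0.27·0.72=0.1944, 0.1·0.34=0.03400. Summing gives P(heads) = 0.65200.
P(Coin 2 | heads) = 0.1656 / 0.65200 = 0.254.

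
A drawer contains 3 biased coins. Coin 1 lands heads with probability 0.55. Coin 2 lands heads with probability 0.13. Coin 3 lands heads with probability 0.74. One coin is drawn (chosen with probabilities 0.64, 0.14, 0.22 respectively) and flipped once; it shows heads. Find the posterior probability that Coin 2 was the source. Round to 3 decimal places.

Posterior probability ≈ 0.034

Tabulate prior·likelihood by source: [1] prior 0.64, lik 0.55, product 0.3520; [2] prior 0.14, lik 0.13, product 0.01820; [3] prior 0.22, lik 0.74, product 0.1628.
Normalizing constant = 0.53300; the posterior for Coin 2 is its product over the sum, 0.01820/0.53300 = 0.034.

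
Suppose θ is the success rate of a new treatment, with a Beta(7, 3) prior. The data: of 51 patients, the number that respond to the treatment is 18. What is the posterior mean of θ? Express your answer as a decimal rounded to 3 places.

Posterior mean ≈ 0.410

Observing 18 successes and 33 failures updates Beta(7, 3) by adding the success and failure counts to the two shape parameters: α = 7+18 = 25, β = 3+33 = 36.
Posterior mean = α/(α+β) = 25/61 = 0.410.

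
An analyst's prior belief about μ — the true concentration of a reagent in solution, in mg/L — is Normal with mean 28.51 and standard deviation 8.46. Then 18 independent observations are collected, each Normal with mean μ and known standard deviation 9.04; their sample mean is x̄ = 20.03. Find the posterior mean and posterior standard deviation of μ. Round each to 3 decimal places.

With known σ, the Normal prior is conjugate. Weight on the data is w = (n/σ²)/(n/σ² + 1/τ₀²) = 0.220260/(0.220260+0.0139720) = 0.94035.
Posterior mean = w·x̄ + (1−w)·μ₀ = 0.94035·20.03 + 0.059650·28.51 = 20.536. Posterior variance = 1/(0.220260+0.0139720) = 4.26927, so SD = 2.066.

Posterior mean ≈ 20.536; posterior SD ≈ 2.066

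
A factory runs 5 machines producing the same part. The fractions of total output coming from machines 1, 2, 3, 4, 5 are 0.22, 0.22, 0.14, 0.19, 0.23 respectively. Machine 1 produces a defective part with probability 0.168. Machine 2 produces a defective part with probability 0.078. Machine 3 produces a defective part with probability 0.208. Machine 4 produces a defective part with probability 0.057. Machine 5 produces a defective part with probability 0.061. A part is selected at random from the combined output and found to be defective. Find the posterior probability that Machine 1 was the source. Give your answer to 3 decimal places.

P(defective|M1) = 0.168; P(defective|M2) = 0.078; P(defective|M3) = 0.208; P(defective|M4) = 0.057; P(defective|M5) = 0.061.
Prior × likelihood for each source: 0.22·0.168=0.03696, 0.22·0.078=0.01716, 0.14·0.208=0.02912, 0.19·0.057=0.01083, 0.23·0.061=0.01403. Summing gives P(defective) = 0.10810.
P(Machine 1 | defective) = 0.03696 / 0.10810 = 0.342.

Posterior probability ≈ 0.342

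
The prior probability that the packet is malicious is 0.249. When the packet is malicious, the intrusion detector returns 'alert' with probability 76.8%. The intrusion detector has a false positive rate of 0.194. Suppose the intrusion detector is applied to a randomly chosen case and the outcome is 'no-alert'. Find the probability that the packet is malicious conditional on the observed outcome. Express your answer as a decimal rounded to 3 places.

P(H | E) ≈ 0.087

Let H be the event that the packet is malicious. P(H) = 0.249, so P(¬H) = 0.751. With E the 'no-alert' result, P(E|H) = 0.232 and P(E|¬H) = 0.806.
P(E) = 0.232·0.249 + 0.806·0.751 = 0.057768 + 0.60531 = 0.66307.
By Bayes' theorem, P(H|E) = 0.057768 / 0.66307 = 0.087.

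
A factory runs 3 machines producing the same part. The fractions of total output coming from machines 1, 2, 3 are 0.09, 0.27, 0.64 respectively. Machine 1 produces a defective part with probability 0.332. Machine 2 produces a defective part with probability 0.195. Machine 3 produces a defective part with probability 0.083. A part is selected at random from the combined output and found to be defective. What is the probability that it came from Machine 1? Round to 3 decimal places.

Tabulate prior·likelihood by source: [1] prior 0.09, lik 0.332, product 0.02988; [2] prior 0.27, lik 0.195, product 0.05265; [3] prior 0.64, lik 0.083, product 0.05312.
Normalizing constant = 0.13565; the posterior for Machine 1 is its product over the sum, 0.02988/0.13565 = 0.220.

Posterior probability ≈ 0.220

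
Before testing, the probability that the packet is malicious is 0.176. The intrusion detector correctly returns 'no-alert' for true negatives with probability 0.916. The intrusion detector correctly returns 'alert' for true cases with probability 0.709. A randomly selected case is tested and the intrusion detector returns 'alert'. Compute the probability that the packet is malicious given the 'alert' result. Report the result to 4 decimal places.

P(H | E) ≈ 0.6432

Let H be the event that the packet is malicious. P(H) = 0.176, so P(¬H) = 0.824. With E the 'alert' result, P(E|H) = 0.709 and P(E|¬H) = 0.084.
P(E) = 0.709·0.176 + 0.084·0.824 = 0.12478 + 0.069216 = 0.19400.
By Bayes' theorem, P(H|E) = 0.12478 / 0.19400 = 0.6432.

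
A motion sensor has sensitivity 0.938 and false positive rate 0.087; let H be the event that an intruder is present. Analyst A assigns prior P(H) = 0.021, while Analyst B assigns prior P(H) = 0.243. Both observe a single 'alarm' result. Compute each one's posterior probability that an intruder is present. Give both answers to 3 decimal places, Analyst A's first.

Analyst A: 0.188; Analyst B: 0.776

The likelihood ratio for an 'alarm' result is 0.938/0.087 = 10.782.
Analyst A: prior odds 0.021/0.979 = 0.021450; posterior odds 0.23127; posterior probability 0.188.
Analyst B: prior odds 0.243/0.757 = 0.32100; posterior odds 3.4609; posterior probability 0.776.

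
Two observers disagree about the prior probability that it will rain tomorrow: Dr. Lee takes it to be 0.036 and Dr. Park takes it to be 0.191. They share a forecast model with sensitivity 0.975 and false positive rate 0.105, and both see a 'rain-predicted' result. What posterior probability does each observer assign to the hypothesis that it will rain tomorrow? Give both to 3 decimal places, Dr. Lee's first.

P('+'|H) = 0.975, P('+'|¬H) = 0.105.
Dr. Lee: numerator 0.975·0.036 = 0.035100; evidence = 0.035100+0.105·0.964 = 0.13632; posterior = 0.257.
Dr. Park: numerator 0.975·0.191 = 0.18623; evidence = 0.18623+0.105·0.809 = 0.27117; posterior = 0.687.

Dr. Lee: 0.257; Dr. Park: 0.687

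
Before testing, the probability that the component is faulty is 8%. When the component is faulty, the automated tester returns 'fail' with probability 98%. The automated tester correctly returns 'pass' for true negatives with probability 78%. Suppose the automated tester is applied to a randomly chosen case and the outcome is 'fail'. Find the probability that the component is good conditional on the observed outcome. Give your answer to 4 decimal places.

P(¬H | E) ≈ 0.7208

Let H be the event that the component is faulty. P(H) = 0.08, so P(¬H) = 0.92. With E the 'fail' result, P(E|H) = 0.98 and P(E|¬H) = 0.22.
P(E) = 0.98·0.08 + 0.22·0.92 = 0.078400 + 0.20240 = 0.28080.
By Bayes' theorem, P(H|E) = 0.078400 / 0.28080 = 0.2792. Hence P(¬H|E) = 1 − 0.2792 = 0.7208.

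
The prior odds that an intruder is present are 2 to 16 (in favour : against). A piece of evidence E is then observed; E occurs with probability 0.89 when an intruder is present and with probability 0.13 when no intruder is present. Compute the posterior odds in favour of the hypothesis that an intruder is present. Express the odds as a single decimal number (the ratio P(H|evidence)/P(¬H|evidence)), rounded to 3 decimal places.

Posterior odds ≈ 0.856

Prior odds = 2/16 = 0.12500. In log-odds, ln(0.12500) = -2.0794.
Add log likelihood ratio: ln(6.8462) = 1.9237.
Posterior log-odds = -0.15575, so posterior odds = exp(-0.15575) = 0.85577.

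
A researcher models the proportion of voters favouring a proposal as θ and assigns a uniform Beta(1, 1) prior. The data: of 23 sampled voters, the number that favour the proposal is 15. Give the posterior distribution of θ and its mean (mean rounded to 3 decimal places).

Posterior: Beta(16, 9); mean ≈ 0.640

The binomial likelihood is conjugate to the Beta prior: with 15 successes and 8 failures, the posterior is Beta(1+15, 1+8) = Beta(16, 9).
E[θ | data] = 16/(16+9) = 0.640.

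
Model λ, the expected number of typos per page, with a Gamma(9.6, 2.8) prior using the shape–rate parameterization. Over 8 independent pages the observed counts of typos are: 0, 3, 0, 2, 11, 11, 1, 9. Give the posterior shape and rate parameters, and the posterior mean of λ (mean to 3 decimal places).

The Poisson likelihood adds the total count to the shape and the number of exposure periods to the rate. Here ∑xᵢ = 37 and n = 8, so shape 9.6→46.6 and rate 2.8→10.8.
Posterior mean = shape/rate = 46.6/10.8 = 4.315.

Posterior: Gamma(shape=46.6, rate=10.8); mean ≈ 4.315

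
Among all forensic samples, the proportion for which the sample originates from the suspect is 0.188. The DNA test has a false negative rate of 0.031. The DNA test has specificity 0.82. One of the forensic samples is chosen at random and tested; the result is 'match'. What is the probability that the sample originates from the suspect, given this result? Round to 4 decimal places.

Write H for 'the sample originates from the suspect'. Prior odds H:¬H = 0.188/0.812 = 0.23153. For the 'match' outcome, the likelihood ratio is 0.969/0.18 = 5.3833.
Posterior odds = 0.23153 × 5.3833 = 1.2464, so P(H|E) = 1.2464/(1+1.2464) = 0.5548.

P(H | E) ≈ 0.5548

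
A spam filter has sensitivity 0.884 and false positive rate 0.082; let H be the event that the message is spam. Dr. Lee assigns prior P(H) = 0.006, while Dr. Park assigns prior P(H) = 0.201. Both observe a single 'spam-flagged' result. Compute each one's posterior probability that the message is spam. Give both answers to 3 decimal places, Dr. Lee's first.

The likelihood ratio for a 'spam-flagged' result is 0.884/0.082 = 10.780.
Dr. Lee: prior odds 0.006/0.994 = 0.0060362; posterior odds 0.065073; posterior probability 0.061.
Dr. Park: prior odds 0.201/0.799 = 0.25156; posterior odds 2.7120; posterior probability 0.731.

Dr. Lee: 0.061; Dr. Park: 0.731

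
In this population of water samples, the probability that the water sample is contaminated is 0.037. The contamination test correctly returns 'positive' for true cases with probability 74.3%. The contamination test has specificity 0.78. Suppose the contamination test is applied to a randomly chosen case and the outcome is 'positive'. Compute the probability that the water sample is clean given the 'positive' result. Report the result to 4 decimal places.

P(¬H | E) ≈ 0.8851

Write H for 'the water sample is contaminated'. Prior odds H:¬H = 0.037/0.963 = 0.038422. For the 'positive' outcome, the likelihood ratio is 0.743/0.22 = 3.3773.
Posterior odds = 0.038422 × 3.3773 = 0.12976, so P(H|E) = 0.12976/(1+0.12976) = 0.1149. Then P(¬H|E) = 1 − 0.1149 = 0.8851.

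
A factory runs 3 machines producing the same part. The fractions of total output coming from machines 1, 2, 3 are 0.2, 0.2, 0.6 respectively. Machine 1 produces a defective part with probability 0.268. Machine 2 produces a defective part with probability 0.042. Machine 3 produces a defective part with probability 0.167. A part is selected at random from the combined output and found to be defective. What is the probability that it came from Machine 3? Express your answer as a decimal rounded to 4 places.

Tabulate prior·likelihood by source: [1] prior 0.2, lik 0.268, product 0.05360; [2] prior 0.2, lik 0.042, product 0.008400; [3] prior 0.6, lik 0.167, product 0.1002.
Normalizing constant = 0.16220; the posterior for Machine 3 is its product over the sum, 0.1002/0.16220 = 0.6178.

Posterior probability ≈ 0.6178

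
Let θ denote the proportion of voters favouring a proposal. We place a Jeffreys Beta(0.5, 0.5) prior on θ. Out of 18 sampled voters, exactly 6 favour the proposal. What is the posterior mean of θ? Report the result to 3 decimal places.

Posterior mean ≈ 0.342

Observing 6 successes and 12 failures updates Beta(0.5, 0.5) by adding the success and failure counts to the two shape parameters: α = 0.5+6 = 6.5, β = 0.5+12 = 12.5.
Posterior mean = α/(α+β) = 6.5/19 = 0.342.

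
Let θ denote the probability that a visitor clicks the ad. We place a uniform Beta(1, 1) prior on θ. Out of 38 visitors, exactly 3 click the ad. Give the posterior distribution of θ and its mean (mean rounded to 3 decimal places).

Posterior: Beta(4, 36); mean ≈ 0.100

Observing 3 successes and 35 failures updates Beta(1, 1) by adding the success and failure counts to the two shape parameters: α = 1+3 = 4, β = 1+35 = 36.
E[θ | data] = 4/(4+36) = 0.100.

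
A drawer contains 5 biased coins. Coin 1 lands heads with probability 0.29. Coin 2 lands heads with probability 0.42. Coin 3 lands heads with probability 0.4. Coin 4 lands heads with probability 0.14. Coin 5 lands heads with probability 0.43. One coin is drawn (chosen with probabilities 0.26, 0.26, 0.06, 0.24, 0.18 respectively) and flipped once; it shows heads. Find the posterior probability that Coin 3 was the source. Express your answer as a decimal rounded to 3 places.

P(heads|C1) = 0.29; P(heads|C2) = 0.42; P(heads|C3) = 0.4; P(heads|C4) = 0.14; P(heads|C5) = 0.43.
Prior × likelihood for each source: 0.26·0.29=0.07540, 0.26·0.42=0.1092, 0.06·0.4=0.02400, 0.24·0.14=0.03360, 0.18·0.43=0.07740. Summing gives P(heads) = 0.31960.
P(Coin 3 | heads) = 0.02400 / 0.31960 = 0.075.

Posterior probability ≈ 0.075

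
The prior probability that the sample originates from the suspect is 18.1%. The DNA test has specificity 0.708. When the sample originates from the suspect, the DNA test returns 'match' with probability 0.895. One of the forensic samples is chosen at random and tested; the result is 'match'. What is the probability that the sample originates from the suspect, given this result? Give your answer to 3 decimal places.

Let H be the event that the sample originates from the suspect. P(H) = 0.181, so P(¬H) = 0.819. With E the 'match' result, P(E|H) = 0.895 and P(E|¬H) = 0.292.
P(E) = 0.895·0.181 + 0.292·0.819 = 0.16200 + 0.23915 = 0.40114.
By Bayes' theorem, P(H|E) = 0.16200 / 0.40114 = 0.404.

P(H | E) ≈ 0.404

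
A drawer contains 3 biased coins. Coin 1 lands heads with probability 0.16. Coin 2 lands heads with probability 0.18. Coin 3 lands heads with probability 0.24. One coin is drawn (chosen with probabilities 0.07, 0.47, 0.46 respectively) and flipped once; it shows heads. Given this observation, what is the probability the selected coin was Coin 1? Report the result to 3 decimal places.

P(heads|C1) = 0.16; P(heads|C2) = 0.18; P(heads|C3) = 0.24.
Prior × likelihood for each source: 0.07·0.16=0.01120, 0.47·0.18=0.08460, 0.46·0.24=0.1104. Summing gives P(heads) = 0.20620.
P(Coin 1 | heads) = 0.01120 / 0.20620 = 0.054.

Posterior probability ≈ 0.054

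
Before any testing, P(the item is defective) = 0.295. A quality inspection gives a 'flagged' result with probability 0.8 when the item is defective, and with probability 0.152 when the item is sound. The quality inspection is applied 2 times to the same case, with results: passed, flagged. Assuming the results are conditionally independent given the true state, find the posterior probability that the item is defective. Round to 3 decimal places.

With H the event that the item is defective, the joint likelihood of the observed sequence is P(data|H) = 0.2·0.8 = 0.16000 and P(data|¬H) = 0.848·0.152 = 0.12890.
Bayes: P(H|data) = 0.295·0.16000 / (0.295·0.16000 + 0.705·0.12890) = 0.047200/0.13807 = 0.3419.

Posterior P(H) ≈ 0.342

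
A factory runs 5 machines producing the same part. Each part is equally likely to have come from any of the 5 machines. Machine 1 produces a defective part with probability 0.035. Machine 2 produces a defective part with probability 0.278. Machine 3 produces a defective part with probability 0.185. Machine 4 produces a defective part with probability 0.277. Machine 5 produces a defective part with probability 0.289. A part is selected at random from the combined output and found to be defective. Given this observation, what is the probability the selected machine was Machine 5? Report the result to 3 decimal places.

Tabulate prior·likelihood by source: [1] prior 0.2, lik 0.035, product 0.007000; [2] prior 0.2, lik 0.278, product 0.05560; [3] prior 0.2, lik 0.185, product 0.03700; [4] prior 0.2, lik 0.277, product 0.05540; [5] prior 0.2, lik 0.289, product 0.05780.
Normalizing constant = 0.21280; the posterior for Machine 5 is its product over the sum, 0.05780/0.21280 = 0.272.

Posterior probability ≈ 0.272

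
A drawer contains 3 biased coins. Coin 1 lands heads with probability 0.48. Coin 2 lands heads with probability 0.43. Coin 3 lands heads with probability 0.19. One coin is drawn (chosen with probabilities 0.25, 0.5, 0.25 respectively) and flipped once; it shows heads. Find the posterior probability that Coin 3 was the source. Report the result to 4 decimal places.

Posterior probability ≈ 0.1242

P(heads|C1) = 0.48; P(heads|C2) = 0.43; P(heads|C3) = 0.19.
Prior × likelihood for each source: 0.25·0.48=0.1200, 0.5·0.43=0.2150, 0.25·0.19=0.04750. Summing gives P(heads) = 0.38250.
P(Coin 3 | heads) = 0.04750 / 0.38250 = 0.1242.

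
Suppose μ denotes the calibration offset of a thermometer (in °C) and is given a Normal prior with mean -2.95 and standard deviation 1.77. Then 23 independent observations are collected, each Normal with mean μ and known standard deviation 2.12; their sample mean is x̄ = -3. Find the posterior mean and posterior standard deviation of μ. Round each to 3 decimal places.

With known σ, the Normal prior is conjugate. Weight on the data is w = (n/σ²)/(n/σ² + 1/τ₀²) = 5.11748/(5.11748+0.319193) = 0.94129.
Posterior mean = w·x̄ + (1−w)·μ₀ = 0.94129·-3 + 0.058711·-2.95 = -2.997. Posterior variance = 1/(5.11748+0.319193) = 0.183936, so SD = 0.429.

Posterior mean ≈ -2.997; posterior SD ≈ 0.429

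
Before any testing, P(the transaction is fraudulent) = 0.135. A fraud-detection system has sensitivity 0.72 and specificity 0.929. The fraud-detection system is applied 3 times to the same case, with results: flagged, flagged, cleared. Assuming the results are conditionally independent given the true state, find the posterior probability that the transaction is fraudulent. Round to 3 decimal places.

Posterior P(H) ≈ 0.829

With H the event that the transaction is fraudulent, the joint likelihood of the observed sequence is P(data|H) = 0.72·0.72·0.28 = 0.14515 and P(data|¬H) = 0.071·0.071·0.929 = 0.0046831.
Bayes: P(H|data) = 0.135·0.14515 / (0.135·0.14515 + 0.865·0.0046831) = 0.019596/0.023646 = 0.8287.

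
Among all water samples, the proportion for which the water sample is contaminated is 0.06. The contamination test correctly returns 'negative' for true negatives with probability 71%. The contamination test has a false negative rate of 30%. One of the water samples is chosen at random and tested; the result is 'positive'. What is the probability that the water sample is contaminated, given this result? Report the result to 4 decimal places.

P(H | E) ≈ 0.1335

Let H be the event that the water sample is contaminated. P(H) = 0.06, so P(¬H) = 0.94. With E the 'positive' result, P(E|H) = 0.7 and P(E|¬H) = 0.29.
P(E) = 0.7·0.06 + 0.29·0.94 = 0.042000 + 0.27260 = 0.31460.
By Bayes' theorem, P(H|E) = 0.042000 / 0.31460 = 0.1335.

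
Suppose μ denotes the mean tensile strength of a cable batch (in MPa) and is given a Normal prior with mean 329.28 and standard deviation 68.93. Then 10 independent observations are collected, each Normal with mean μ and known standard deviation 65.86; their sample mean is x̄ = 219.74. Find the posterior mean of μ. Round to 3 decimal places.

With known σ, the Normal prior is conjugate. Weight on the data is w = (n/σ²)/(n/σ² + 1/τ₀²) = 0.00230545/(0.00230545+0.00021047) = 0.91635.
Posterior mean = w·x̄ + (1−w)·μ₀ = 0.91635·219.74 + 0.083654·329.28 = 228.903.

Posterior mean ≈ 228.903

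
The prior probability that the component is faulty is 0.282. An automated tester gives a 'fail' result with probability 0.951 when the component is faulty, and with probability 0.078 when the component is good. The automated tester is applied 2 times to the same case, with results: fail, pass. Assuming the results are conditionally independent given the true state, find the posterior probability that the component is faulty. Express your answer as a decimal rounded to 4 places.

Let H be the event that the component is faulty; start with P(H) = 0.282. P('fail'|H) = 0.951, P('fail'|¬H) = 0.078.
Update on result 1 ('fail'): P(H) ← 0.951·0.2820 / (0.951·0.2820 + 0.078·0.7180) = 0.26818/0.32419 = 0.8272.
Update on result 2 ('pass'): P(H) ← 0.049·0.8272 / (0.049·0.8272 + 0.922·0.1728) = 0.040535/0.19981 = 0.2029.

Posterior P(H) ≈ 0.2029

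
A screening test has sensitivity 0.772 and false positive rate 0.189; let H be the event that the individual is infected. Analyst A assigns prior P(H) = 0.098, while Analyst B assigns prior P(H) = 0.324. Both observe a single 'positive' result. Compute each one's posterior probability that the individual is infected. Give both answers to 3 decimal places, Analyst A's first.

The likelihood ratio for a 'positive' result is 0.772/0.189 = 4.0847.
Analyst A: prior odds 0.098/0.902 = 0.10865; posterior odds 0.44379; posterior probability 0.307.
Analyst B: prior odds 0.324/0.676 = 0.47929; posterior odds 1.9577; posterior probability 0.662.

Analyst A: 0.307; Analyst B: 0.662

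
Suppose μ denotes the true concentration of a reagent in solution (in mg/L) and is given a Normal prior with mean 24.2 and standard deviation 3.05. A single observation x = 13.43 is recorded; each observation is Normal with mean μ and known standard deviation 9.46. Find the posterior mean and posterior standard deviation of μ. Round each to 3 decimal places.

Posterior mean ≈ 23.186; posterior SD ≈ 2.903

Prior precision 1/τ₀² = 1/3.05² = 0.107498; data precision n/σ² = 1/9.46² = 0.0111742.
Posterior precision = 0.107498 + 0.0111742 = 0.118672, giving posterior SD = 1/√0.118672 = 2.903.
Posterior mean = (0.107498·24.2 + 0.0111742·13.43) / 0.118672 = 23.186.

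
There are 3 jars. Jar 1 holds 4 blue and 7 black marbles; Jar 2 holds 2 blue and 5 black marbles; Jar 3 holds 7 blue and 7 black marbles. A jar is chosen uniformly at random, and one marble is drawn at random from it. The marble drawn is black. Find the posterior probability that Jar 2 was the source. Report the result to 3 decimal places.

Tabulate prior·likelihood by source: [1] prior 0.333333, lik 0.6364, product 0.2121; [2] prior 0.333333, lik 0.7143, product 0.2381; [3] prior 0.333333, lik 0.5, product 0.1667.
Normalizing constant = 0.61688; the posterior for Jar 2 is its product over the sum, 0.2381/0.61688 = 0.386.

Posterior probability ≈ 0.386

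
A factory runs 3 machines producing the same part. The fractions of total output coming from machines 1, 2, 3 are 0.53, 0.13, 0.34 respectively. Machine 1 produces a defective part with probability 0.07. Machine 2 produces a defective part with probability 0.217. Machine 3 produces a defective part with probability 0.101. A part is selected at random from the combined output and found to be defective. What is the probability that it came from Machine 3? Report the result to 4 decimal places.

Tabulate prior·likelihood by source: [1] prior 0.53, lik 0.07, product 0.03710; [2] prior 0.13, lik 0.217, product 0.02821; [3] prior 0.34, lik 0.101, product 0.03434.
Normalizing constant = 0.099650; the posterior for Machine 3 is its product over the sum, 0.03434/0.099650 = 0.3446.

Posterior probability ≈ 0.3446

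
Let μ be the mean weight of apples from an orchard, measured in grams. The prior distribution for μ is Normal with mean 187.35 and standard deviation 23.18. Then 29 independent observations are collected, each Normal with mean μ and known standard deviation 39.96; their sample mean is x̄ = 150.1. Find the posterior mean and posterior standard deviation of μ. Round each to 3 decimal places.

Posterior mean ≈ 153.562; posterior SD ≈ 7.067

Prior precision 1/τ₀² = 1/23.18² = 0.00186111; data precision n/σ² = 29/39.96² = 0.0181613.
Posterior precision = 0.00186111 + 0.0181613 = 0.0200224, giving posterior SD = 1/√0.0200224 = 7.067.
Posterior mean = (0.00186111·187.35 + 0.0181613·150.1) / 0.0200224 = 153.562.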